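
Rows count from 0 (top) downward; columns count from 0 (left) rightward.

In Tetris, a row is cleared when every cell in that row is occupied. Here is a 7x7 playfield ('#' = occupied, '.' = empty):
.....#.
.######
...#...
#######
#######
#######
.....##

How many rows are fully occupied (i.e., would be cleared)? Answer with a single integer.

Check each row:
  row 0: 6 empty cells -> not full
  row 1: 1 empty cell -> not full
  row 2: 6 empty cells -> not full
  row 3: 0 empty cells -> FULL (clear)
  row 4: 0 empty cells -> FULL (clear)
  row 5: 0 empty cells -> FULL (clear)
  row 6: 5 empty cells -> not full
Total rows cleared: 3

Answer: 3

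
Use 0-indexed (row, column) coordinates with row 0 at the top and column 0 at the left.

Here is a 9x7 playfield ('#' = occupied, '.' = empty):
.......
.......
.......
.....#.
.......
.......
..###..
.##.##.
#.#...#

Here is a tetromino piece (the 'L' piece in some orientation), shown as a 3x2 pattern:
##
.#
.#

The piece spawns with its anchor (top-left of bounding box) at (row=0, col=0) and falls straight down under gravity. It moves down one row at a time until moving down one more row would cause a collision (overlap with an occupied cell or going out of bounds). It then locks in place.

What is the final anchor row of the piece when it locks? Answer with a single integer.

Spawn at (row=0, col=0). Try each row:
  row 0: fits
  row 1: fits
  row 2: fits
  row 3: fits
  row 4: fits
  row 5: blocked -> lock at row 4

Answer: 4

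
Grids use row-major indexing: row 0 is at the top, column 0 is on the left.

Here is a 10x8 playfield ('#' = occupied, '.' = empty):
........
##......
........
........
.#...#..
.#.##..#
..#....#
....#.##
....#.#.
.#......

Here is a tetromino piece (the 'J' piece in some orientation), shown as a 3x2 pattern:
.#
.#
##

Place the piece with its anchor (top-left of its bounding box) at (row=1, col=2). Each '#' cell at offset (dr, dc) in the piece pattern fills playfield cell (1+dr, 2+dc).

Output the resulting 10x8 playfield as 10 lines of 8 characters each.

Fill (1+0,2+1) = (1,3)
Fill (1+1,2+1) = (2,3)
Fill (1+2,2+0) = (3,2)
Fill (1+2,2+1) = (3,3)

Answer: ........
##.#....
...#....
..##....
.#...#..
.#.##..#
..#....#
....#.##
....#.#.
.#......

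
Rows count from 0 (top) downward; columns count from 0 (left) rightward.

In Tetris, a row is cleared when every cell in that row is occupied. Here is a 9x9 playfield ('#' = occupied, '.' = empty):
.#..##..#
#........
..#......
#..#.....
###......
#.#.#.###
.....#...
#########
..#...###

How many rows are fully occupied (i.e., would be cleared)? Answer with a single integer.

Answer: 1

Derivation:
Check each row:
  row 0: 5 empty cells -> not full
  row 1: 8 empty cells -> not full
  row 2: 8 empty cells -> not full
  row 3: 7 empty cells -> not full
  row 4: 6 empty cells -> not full
  row 5: 3 empty cells -> not full
  row 6: 8 empty cells -> not full
  row 7: 0 empty cells -> FULL (clear)
  row 8: 5 empty cells -> not full
Total rows cleared: 1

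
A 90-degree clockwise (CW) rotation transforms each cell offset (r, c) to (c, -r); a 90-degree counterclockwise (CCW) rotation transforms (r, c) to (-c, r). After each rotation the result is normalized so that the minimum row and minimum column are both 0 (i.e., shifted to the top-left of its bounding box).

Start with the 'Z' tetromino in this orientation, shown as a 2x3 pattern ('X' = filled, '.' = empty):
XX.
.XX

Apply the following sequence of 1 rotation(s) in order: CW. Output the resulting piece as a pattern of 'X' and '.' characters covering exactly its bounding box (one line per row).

Answer: .X
XX
X.

Derivation:
Start:
XX.
.XX
After rotation 1 (CW):
.X
XX
X.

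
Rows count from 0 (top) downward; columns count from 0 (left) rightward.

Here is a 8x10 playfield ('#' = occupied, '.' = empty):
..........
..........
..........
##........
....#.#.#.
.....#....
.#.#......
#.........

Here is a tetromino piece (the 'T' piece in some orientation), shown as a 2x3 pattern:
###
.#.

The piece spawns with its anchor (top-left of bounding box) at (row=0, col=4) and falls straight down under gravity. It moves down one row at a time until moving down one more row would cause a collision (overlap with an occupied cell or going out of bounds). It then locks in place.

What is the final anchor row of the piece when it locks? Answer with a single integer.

Spawn at (row=0, col=4). Try each row:
  row 0: fits
  row 1: fits
  row 2: fits
  row 3: fits
  row 4: blocked -> lock at row 3

Answer: 3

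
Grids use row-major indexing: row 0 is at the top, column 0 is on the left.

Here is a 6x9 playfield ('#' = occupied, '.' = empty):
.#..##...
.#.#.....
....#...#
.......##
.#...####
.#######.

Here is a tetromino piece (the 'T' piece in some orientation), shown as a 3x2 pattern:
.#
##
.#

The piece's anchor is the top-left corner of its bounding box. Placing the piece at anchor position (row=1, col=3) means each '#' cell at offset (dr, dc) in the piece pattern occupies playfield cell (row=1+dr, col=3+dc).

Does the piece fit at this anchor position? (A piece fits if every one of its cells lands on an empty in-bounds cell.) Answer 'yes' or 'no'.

Check each piece cell at anchor (1, 3):
  offset (0,1) -> (1,4): empty -> OK
  offset (1,0) -> (2,3): empty -> OK
  offset (1,1) -> (2,4): occupied ('#') -> FAIL
  offset (2,1) -> (3,4): empty -> OK
All cells valid: no

Answer: no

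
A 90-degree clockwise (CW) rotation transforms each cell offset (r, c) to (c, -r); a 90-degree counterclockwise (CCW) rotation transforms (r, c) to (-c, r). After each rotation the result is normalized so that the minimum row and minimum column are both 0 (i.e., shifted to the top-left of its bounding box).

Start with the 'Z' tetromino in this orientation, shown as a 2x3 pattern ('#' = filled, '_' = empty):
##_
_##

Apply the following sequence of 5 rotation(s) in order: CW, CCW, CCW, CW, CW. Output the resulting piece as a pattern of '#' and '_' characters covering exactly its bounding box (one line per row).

Answer: _#
##
#_

Derivation:
Start:
##_
_##
After rotation 1 (CW):
_#
##
#_
After rotation 2 (CCW):
##_
_##
After rotation 3 (CCW):
_#
##
#_
After rotation 4 (CW):
##_
_##
After rotation 5 (CW):
_#
##
#_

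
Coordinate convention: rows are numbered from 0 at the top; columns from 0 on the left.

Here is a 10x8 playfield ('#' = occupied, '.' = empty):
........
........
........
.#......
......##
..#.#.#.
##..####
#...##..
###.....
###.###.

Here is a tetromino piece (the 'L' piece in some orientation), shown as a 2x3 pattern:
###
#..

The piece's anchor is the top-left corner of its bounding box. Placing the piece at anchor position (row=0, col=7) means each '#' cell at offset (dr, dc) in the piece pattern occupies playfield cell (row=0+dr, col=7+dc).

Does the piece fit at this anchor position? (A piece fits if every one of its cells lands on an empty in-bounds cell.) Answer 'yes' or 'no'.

Answer: no

Derivation:
Check each piece cell at anchor (0, 7):
  offset (0,0) -> (0,7): empty -> OK
  offset (0,1) -> (0,8): out of bounds -> FAIL
  offset (0,2) -> (0,9): out of bounds -> FAIL
  offset (1,0) -> (1,7): empty -> OK
All cells valid: no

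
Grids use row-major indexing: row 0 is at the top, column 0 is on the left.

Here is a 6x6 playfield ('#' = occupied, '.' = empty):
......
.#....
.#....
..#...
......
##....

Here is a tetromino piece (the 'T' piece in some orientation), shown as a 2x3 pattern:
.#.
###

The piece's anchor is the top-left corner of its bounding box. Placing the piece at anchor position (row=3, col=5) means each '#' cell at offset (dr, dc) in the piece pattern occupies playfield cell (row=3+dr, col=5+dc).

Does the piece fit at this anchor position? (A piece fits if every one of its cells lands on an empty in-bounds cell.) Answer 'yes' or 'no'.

Check each piece cell at anchor (3, 5):
  offset (0,1) -> (3,6): out of bounds -> FAIL
  offset (1,0) -> (4,5): empty -> OK
  offset (1,1) -> (4,6): out of bounds -> FAIL
  offset (1,2) -> (4,7): out of bounds -> FAIL
All cells valid: no

Answer: no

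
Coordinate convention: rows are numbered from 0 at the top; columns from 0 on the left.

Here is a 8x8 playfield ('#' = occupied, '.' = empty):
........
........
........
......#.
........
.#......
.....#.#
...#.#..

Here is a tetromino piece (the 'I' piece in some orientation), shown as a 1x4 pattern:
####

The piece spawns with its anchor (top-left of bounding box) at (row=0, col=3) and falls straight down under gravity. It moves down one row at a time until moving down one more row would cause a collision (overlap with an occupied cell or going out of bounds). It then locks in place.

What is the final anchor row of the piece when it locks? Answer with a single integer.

Spawn at (row=0, col=3). Try each row:
  row 0: fits
  row 1: fits
  row 2: fits
  row 3: blocked -> lock at row 2

Answer: 2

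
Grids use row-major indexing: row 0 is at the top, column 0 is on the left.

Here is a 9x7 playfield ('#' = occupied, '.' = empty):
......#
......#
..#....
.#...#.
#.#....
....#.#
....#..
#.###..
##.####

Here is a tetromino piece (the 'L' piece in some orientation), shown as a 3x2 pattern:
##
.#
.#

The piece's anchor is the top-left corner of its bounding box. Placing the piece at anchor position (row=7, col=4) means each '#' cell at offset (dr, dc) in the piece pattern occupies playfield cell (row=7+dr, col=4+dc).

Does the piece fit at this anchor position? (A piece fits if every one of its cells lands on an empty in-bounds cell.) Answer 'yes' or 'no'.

Check each piece cell at anchor (7, 4):
  offset (0,0) -> (7,4): occupied ('#') -> FAIL
  offset (0,1) -> (7,5): empty -> OK
  offset (1,1) -> (8,5): occupied ('#') -> FAIL
  offset (2,1) -> (9,5): out of bounds -> FAIL
All cells valid: no

Answer: no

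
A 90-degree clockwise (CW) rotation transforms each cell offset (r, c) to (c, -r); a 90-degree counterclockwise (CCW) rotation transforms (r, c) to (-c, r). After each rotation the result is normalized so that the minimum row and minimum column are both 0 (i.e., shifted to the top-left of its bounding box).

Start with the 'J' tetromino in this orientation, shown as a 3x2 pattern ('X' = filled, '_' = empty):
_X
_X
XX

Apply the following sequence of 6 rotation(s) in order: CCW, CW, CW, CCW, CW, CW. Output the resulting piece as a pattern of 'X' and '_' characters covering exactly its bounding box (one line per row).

Start:
_X
_X
XX
After rotation 1 (CCW):
XXX
__X
After rotation 2 (CW):
_X
_X
XX
After rotation 3 (CW):
X__
XXX
After rotation 4 (CCW):
_X
_X
XX
After rotation 5 (CW):
X__
XXX
After rotation 6 (CW):
XX
X_
X_

Answer: XX
X_
X_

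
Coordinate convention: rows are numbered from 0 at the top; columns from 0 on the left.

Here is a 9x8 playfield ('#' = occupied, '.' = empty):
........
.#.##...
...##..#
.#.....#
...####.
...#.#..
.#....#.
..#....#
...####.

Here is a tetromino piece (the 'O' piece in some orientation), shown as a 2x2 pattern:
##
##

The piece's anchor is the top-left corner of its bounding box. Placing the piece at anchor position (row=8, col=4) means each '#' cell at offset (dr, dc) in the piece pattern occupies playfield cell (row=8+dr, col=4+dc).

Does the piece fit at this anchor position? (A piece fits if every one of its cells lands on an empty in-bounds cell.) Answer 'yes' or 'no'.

Check each piece cell at anchor (8, 4):
  offset (0,0) -> (8,4): occupied ('#') -> FAIL
  offset (0,1) -> (8,5): occupied ('#') -> FAIL
  offset (1,0) -> (9,4): out of bounds -> FAIL
  offset (1,1) -> (9,5): out of bounds -> FAIL
All cells valid: no

Answer: no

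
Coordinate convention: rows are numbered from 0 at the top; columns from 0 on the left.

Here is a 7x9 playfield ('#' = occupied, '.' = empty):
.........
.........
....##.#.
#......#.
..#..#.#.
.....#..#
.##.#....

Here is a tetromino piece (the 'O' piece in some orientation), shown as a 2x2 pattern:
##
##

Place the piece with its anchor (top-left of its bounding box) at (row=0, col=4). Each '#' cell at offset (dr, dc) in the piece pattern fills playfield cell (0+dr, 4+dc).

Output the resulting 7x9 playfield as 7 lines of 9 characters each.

Fill (0+0,4+0) = (0,4)
Fill (0+0,4+1) = (0,5)
Fill (0+1,4+0) = (1,4)
Fill (0+1,4+1) = (1,5)

Answer: ....##...
....##...
....##.#.
#......#.
..#..#.#.
.....#..#
.##.#....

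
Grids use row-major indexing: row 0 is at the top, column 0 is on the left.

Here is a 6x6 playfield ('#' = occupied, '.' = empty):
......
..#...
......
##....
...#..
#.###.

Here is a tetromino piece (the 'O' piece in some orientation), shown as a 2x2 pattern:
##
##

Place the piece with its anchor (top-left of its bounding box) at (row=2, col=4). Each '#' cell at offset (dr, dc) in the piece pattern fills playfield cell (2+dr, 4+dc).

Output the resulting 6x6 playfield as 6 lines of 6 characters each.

Answer: ......
..#...
....##
##..##
...#..
#.###.

Derivation:
Fill (2+0,4+0) = (2,4)
Fill (2+0,4+1) = (2,5)
Fill (2+1,4+0) = (3,4)
Fill (2+1,4+1) = (3,5)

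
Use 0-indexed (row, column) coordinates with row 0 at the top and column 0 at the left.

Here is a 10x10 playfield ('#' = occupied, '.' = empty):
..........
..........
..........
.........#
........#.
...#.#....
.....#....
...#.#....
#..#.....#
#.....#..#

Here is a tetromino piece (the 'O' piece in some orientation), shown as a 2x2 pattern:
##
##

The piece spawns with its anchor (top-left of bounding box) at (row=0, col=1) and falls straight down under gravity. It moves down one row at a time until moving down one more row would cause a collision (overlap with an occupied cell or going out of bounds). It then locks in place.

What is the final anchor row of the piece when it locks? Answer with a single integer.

Spawn at (row=0, col=1). Try each row:
  row 0: fits
  row 1: fits
  row 2: fits
  row 3: fits
  row 4: fits
  row 5: fits
  row 6: fits
  row 7: fits
  row 8: fits
  row 9: blocked -> lock at row 8

Answer: 8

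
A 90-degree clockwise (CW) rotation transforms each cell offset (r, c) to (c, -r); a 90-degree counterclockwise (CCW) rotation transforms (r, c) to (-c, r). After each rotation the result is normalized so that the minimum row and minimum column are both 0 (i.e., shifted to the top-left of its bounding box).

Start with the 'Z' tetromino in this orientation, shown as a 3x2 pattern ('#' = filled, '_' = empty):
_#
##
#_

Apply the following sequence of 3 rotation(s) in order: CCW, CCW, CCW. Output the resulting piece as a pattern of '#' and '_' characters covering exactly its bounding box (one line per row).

Answer: ##_
_##

Derivation:
Start:
_#
##
#_
After rotation 1 (CCW):
##_
_##
After rotation 2 (CCW):
_#
##
#_
After rotation 3 (CCW):
##_
_##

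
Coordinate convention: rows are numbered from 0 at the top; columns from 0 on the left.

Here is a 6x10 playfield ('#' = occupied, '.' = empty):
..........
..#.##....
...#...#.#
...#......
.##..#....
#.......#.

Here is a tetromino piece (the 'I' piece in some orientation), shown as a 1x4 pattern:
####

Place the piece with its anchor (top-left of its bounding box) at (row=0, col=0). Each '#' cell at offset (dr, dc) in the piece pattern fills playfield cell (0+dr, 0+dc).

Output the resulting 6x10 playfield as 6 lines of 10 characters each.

Fill (0+0,0+0) = (0,0)
Fill (0+0,0+1) = (0,1)
Fill (0+0,0+2) = (0,2)
Fill (0+0,0+3) = (0,3)

Answer: ####......
..#.##....
...#...#.#
...#......
.##..#....
#.......#.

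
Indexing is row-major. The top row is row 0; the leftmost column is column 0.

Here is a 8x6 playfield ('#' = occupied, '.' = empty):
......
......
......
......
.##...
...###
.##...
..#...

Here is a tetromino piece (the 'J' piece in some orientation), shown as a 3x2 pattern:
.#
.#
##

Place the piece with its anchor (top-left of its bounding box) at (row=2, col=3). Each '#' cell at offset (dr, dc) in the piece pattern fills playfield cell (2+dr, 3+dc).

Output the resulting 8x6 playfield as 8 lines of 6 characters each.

Answer: ......
......
....#.
....#.
.####.
...###
.##...
..#...

Derivation:
Fill (2+0,3+1) = (2,4)
Fill (2+1,3+1) = (3,4)
Fill (2+2,3+0) = (4,3)
Fill (2+2,3+1) = (4,4)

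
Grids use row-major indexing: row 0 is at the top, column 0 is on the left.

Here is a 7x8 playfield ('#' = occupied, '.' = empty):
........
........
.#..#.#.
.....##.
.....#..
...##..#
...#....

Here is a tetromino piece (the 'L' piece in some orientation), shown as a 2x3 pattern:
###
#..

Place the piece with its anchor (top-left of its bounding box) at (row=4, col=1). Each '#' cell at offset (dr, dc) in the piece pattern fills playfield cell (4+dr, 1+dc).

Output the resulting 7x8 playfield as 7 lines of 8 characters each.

Answer: ........
........
.#..#.#.
.....##.
.###.#..
.#.##..#
...#....

Derivation:
Fill (4+0,1+0) = (4,1)
Fill (4+0,1+1) = (4,2)
Fill (4+0,1+2) = (4,3)
Fill (4+1,1+0) = (5,1)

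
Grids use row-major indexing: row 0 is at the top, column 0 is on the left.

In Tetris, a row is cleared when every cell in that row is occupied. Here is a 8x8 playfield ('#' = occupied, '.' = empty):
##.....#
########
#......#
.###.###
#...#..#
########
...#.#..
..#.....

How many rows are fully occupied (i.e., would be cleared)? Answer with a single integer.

Answer: 2

Derivation:
Check each row:
  row 0: 5 empty cells -> not full
  row 1: 0 empty cells -> FULL (clear)
  row 2: 6 empty cells -> not full
  row 3: 2 empty cells -> not full
  row 4: 5 empty cells -> not full
  row 5: 0 empty cells -> FULL (clear)
  row 6: 6 empty cells -> not full
  row 7: 7 empty cells -> not full
Total rows cleared: 2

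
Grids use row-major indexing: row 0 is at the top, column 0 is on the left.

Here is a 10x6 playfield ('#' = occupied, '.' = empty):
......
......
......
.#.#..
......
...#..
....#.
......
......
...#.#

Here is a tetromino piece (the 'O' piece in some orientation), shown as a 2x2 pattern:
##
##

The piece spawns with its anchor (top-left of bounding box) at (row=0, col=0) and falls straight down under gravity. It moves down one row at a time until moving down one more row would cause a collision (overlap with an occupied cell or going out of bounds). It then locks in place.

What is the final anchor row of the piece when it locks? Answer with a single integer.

Spawn at (row=0, col=0). Try each row:
  row 0: fits
  row 1: fits
  row 2: blocked -> lock at row 1

Answer: 1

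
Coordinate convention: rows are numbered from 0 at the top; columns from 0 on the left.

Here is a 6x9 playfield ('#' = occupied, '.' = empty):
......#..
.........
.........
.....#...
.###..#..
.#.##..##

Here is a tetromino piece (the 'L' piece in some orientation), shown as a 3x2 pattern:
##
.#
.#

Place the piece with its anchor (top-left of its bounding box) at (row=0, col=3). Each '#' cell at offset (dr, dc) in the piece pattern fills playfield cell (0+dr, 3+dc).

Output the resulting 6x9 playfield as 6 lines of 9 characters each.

Fill (0+0,3+0) = (0,3)
Fill (0+0,3+1) = (0,4)
Fill (0+1,3+1) = (1,4)
Fill (0+2,3+1) = (2,4)

Answer: ...##.#..
....#....
....#....
.....#...
.###..#..
.#.##..##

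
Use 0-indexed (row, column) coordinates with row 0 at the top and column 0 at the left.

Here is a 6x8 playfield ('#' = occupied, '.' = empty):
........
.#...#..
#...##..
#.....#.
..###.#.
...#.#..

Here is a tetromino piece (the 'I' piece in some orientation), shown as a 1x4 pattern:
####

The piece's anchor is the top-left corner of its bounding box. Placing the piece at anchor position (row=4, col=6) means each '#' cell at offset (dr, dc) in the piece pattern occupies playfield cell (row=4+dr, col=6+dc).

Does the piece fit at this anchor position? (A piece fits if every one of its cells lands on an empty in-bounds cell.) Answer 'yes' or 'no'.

Answer: no

Derivation:
Check each piece cell at anchor (4, 6):
  offset (0,0) -> (4,6): occupied ('#') -> FAIL
  offset (0,1) -> (4,7): empty -> OK
  offset (0,2) -> (4,8): out of bounds -> FAIL
  offset (0,3) -> (4,9): out of bounds -> FAIL
All cells valid: no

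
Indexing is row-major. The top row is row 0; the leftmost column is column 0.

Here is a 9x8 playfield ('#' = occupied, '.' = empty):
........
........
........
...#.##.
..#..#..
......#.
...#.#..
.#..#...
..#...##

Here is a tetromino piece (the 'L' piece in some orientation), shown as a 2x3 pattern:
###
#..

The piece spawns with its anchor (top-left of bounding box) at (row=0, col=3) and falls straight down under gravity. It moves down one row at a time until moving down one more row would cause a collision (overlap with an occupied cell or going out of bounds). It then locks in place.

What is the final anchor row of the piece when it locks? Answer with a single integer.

Spawn at (row=0, col=3). Try each row:
  row 0: fits
  row 1: fits
  row 2: blocked -> lock at row 1

Answer: 1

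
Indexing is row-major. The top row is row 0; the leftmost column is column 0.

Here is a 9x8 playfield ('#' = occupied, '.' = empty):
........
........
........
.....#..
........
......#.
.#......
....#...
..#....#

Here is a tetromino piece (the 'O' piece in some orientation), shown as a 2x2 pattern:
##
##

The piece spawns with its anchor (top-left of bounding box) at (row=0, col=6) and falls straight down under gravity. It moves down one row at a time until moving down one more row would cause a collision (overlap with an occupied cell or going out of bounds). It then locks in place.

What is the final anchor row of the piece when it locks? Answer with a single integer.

Answer: 3

Derivation:
Spawn at (row=0, col=6). Try each row:
  row 0: fits
  row 1: fits
  row 2: fits
  row 3: fits
  row 4: blocked -> lock at row 3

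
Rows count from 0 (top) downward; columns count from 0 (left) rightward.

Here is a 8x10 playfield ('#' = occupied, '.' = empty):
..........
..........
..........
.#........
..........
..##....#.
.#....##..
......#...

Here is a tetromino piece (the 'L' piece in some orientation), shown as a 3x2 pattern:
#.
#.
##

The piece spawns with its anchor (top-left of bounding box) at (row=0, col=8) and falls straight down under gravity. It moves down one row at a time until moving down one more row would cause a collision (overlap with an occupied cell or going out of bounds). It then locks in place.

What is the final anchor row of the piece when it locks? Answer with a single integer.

Answer: 2

Derivation:
Spawn at (row=0, col=8). Try each row:
  row 0: fits
  row 1: fits
  row 2: fits
  row 3: blocked -> lock at row 2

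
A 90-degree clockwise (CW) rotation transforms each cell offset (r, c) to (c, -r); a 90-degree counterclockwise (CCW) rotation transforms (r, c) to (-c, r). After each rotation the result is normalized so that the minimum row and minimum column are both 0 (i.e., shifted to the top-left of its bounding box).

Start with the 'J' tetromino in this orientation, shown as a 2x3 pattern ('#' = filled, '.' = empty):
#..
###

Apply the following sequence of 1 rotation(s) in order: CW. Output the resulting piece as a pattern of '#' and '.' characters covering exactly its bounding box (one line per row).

Answer: ##
#.
#.

Derivation:
Start:
#..
###
After rotation 1 (CW):
##
#.
#.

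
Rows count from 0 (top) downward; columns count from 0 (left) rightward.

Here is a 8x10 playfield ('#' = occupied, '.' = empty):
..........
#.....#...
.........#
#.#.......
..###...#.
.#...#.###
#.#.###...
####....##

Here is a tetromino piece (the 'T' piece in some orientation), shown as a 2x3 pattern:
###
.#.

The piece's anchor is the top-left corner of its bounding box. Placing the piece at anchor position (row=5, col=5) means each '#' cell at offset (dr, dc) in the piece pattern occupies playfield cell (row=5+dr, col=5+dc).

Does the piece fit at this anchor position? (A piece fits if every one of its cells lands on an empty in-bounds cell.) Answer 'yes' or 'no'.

Answer: no

Derivation:
Check each piece cell at anchor (5, 5):
  offset (0,0) -> (5,5): occupied ('#') -> FAIL
  offset (0,1) -> (5,6): empty -> OK
  offset (0,2) -> (5,7): occupied ('#') -> FAIL
  offset (1,1) -> (6,6): occupied ('#') -> FAIL
All cells valid: no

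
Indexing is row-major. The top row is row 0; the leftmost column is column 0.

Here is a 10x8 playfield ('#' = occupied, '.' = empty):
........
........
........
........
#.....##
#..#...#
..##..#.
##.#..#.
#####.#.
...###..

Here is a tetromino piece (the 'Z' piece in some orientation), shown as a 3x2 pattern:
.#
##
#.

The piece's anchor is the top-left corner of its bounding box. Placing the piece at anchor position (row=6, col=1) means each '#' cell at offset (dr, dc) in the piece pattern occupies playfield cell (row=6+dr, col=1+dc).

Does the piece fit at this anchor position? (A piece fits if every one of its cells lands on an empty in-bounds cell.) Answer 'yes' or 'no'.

Check each piece cell at anchor (6, 1):
  offset (0,1) -> (6,2): occupied ('#') -> FAIL
  offset (1,0) -> (7,1): occupied ('#') -> FAIL
  offset (1,1) -> (7,2): empty -> OK
  offset (2,0) -> (8,1): occupied ('#') -> FAIL
All cells valid: no

Answer: no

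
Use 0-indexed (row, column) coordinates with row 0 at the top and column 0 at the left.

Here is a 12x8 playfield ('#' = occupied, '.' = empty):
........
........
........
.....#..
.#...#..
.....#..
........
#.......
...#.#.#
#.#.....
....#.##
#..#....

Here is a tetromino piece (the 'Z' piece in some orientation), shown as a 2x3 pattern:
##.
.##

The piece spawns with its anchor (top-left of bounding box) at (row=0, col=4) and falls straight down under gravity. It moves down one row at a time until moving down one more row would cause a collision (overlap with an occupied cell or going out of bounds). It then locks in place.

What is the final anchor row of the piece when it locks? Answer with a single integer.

Answer: 1

Derivation:
Spawn at (row=0, col=4). Try each row:
  row 0: fits
  row 1: fits
  row 2: blocked -> lock at row 1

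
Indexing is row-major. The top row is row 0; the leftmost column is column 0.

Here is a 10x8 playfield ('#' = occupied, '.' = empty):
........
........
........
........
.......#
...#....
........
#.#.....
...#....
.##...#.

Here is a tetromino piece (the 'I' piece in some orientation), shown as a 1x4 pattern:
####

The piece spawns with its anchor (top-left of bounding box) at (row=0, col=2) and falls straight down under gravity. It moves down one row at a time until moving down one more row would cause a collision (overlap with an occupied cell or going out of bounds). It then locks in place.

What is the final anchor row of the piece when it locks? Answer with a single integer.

Spawn at (row=0, col=2). Try each row:
  row 0: fits
  row 1: fits
  row 2: fits
  row 3: fits
  row 4: fits
  row 5: blocked -> lock at row 4

Answer: 4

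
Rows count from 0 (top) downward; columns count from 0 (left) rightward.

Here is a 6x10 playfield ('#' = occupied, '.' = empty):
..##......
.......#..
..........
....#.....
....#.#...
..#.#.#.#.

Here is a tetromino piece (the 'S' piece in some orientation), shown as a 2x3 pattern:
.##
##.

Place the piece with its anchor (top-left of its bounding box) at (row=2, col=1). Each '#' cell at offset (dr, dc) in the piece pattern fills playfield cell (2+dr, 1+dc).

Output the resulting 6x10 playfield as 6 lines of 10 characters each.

Fill (2+0,1+1) = (2,2)
Fill (2+0,1+2) = (2,3)
Fill (2+1,1+0) = (3,1)
Fill (2+1,1+1) = (3,2)

Answer: ..##......
.......#..
..##......
.##.#.....
....#.#...
..#.#.#.#.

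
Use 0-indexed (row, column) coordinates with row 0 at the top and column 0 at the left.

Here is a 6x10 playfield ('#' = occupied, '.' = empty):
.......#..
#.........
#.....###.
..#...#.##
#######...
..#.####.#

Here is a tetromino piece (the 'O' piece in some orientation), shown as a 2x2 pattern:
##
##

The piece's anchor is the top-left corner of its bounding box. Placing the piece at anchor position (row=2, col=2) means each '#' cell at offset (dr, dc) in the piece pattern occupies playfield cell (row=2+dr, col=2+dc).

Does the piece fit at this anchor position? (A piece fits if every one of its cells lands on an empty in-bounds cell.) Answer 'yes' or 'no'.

Check each piece cell at anchor (2, 2):
  offset (0,0) -> (2,2): empty -> OK
  offset (0,1) -> (2,3): empty -> OK
  offset (1,0) -> (3,2): occupied ('#') -> FAIL
  offset (1,1) -> (3,3): empty -> OK
All cells valid: no

Answer: no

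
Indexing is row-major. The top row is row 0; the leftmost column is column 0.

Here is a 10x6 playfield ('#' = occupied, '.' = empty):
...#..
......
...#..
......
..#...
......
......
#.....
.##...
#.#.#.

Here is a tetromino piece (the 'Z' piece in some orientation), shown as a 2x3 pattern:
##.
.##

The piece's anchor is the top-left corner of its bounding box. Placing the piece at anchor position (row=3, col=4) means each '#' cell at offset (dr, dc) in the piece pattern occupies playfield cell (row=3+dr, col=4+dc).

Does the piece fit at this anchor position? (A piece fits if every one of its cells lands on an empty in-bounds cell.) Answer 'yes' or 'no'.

Answer: no

Derivation:
Check each piece cell at anchor (3, 4):
  offset (0,0) -> (3,4): empty -> OK
  offset (0,1) -> (3,5): empty -> OK
  offset (1,1) -> (4,5): empty -> OK
  offset (1,2) -> (4,6): out of bounds -> FAIL
All cells valid: no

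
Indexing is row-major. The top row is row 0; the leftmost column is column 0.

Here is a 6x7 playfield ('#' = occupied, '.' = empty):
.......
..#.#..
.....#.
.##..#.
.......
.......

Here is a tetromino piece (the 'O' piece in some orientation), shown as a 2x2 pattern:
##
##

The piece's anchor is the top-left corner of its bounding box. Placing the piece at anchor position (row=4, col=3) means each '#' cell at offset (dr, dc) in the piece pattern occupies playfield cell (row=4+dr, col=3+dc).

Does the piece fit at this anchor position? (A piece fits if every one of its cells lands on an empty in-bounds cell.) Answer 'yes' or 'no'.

Answer: yes

Derivation:
Check each piece cell at anchor (4, 3):
  offset (0,0) -> (4,3): empty -> OK
  offset (0,1) -> (4,4): empty -> OK
  offset (1,0) -> (5,3): empty -> OK
  offset (1,1) -> (5,4): empty -> OK
All cells valid: yes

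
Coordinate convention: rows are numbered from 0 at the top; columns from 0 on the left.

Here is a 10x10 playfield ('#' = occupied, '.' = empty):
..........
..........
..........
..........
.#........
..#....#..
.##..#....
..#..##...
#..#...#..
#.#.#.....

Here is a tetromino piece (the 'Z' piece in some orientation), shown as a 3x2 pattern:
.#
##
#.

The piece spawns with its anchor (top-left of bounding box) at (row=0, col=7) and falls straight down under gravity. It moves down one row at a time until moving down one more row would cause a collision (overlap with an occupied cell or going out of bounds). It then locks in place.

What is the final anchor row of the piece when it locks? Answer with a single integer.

Spawn at (row=0, col=7). Try each row:
  row 0: fits
  row 1: fits
  row 2: fits
  row 3: blocked -> lock at row 2

Answer: 2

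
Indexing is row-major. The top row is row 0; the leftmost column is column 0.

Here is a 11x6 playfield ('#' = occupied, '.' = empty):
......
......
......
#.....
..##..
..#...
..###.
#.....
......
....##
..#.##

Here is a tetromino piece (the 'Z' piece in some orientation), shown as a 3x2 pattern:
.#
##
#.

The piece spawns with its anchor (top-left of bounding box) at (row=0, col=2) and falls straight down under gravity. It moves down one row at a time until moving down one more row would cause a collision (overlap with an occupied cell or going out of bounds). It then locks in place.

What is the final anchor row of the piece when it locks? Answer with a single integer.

Spawn at (row=0, col=2). Try each row:
  row 0: fits
  row 1: fits
  row 2: blocked -> lock at row 1

Answer: 1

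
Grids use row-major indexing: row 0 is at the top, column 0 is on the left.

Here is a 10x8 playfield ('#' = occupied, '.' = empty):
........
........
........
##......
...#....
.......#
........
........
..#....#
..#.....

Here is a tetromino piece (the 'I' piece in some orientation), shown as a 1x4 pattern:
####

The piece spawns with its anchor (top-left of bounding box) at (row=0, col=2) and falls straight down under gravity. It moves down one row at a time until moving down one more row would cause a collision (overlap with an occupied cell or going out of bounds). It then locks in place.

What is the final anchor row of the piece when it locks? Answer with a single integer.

Answer: 3

Derivation:
Spawn at (row=0, col=2). Try each row:
  row 0: fits
  row 1: fits
  row 2: fits
  row 3: fits
  row 4: blocked -> lock at row 3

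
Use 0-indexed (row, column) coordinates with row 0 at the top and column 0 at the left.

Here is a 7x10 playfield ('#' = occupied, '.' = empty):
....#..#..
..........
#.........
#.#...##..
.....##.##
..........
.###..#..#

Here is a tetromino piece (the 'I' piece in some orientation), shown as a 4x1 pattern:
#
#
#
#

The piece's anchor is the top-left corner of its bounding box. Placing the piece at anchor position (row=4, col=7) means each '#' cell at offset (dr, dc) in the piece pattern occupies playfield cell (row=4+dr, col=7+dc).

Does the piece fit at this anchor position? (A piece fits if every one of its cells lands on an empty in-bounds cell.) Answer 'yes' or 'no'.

Check each piece cell at anchor (4, 7):
  offset (0,0) -> (4,7): empty -> OK
  offset (1,0) -> (5,7): empty -> OK
  offset (2,0) -> (6,7): empty -> OK
  offset (3,0) -> (7,7): out of bounds -> FAIL
All cells valid: no

Answer: no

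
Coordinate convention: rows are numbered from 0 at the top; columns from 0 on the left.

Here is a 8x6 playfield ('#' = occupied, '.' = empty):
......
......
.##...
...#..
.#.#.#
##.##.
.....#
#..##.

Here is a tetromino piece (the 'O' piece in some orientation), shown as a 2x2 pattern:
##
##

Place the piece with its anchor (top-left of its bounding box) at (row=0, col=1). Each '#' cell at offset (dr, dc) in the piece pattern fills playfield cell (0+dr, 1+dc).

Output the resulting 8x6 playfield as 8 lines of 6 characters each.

Answer: .##...
.##...
.##...
...#..
.#.#.#
##.##.
.....#
#..##.

Derivation:
Fill (0+0,1+0) = (0,1)
Fill (0+0,1+1) = (0,2)
Fill (0+1,1+0) = (1,1)
Fill (0+1,1+1) = (1,2)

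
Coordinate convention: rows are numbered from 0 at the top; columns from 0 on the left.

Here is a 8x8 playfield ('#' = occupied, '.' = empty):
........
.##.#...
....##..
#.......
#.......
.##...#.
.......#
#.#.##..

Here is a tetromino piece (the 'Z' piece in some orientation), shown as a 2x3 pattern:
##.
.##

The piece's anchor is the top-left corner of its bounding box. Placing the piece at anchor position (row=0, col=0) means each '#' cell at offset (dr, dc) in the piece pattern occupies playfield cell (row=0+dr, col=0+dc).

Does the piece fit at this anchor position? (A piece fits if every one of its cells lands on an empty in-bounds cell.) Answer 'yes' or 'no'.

Answer: no

Derivation:
Check each piece cell at anchor (0, 0):
  offset (0,0) -> (0,0): empty -> OK
  offset (0,1) -> (0,1): empty -> OK
  offset (1,1) -> (1,1): occupied ('#') -> FAIL
  offset (1,2) -> (1,2): occupied ('#') -> FAIL
All cells valid: no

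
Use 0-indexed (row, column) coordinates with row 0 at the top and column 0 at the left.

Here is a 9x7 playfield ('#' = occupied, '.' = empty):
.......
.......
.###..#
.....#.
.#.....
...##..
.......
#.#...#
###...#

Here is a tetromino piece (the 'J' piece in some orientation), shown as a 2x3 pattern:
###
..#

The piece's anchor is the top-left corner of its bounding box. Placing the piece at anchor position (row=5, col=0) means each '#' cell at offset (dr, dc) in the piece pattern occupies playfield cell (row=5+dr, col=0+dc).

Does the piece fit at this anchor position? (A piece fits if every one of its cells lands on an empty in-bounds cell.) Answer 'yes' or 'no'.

Answer: yes

Derivation:
Check each piece cell at anchor (5, 0):
  offset (0,0) -> (5,0): empty -> OK
  offset (0,1) -> (5,1): empty -> OK
  offset (0,2) -> (5,2): empty -> OK
  offset (1,2) -> (6,2): empty -> OK
All cells valid: yes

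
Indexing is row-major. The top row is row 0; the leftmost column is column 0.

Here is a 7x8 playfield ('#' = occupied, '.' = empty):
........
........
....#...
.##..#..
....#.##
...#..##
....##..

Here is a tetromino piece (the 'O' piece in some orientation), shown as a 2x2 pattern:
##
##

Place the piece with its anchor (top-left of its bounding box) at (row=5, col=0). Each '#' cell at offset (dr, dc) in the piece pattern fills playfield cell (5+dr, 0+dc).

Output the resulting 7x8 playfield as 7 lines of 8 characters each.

Fill (5+0,0+0) = (5,0)
Fill (5+0,0+1) = (5,1)
Fill (5+1,0+0) = (6,0)
Fill (5+1,0+1) = (6,1)

Answer: ........
........
....#...
.##..#..
....#.##
##.#..##
##..##..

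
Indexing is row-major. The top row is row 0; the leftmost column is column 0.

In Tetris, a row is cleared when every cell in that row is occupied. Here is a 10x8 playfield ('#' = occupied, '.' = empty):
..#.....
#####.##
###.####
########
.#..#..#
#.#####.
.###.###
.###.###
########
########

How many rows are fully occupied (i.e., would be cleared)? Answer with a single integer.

Check each row:
  row 0: 7 empty cells -> not full
  row 1: 1 empty cell -> not full
  row 2: 1 empty cell -> not full
  row 3: 0 empty cells -> FULL (clear)
  row 4: 5 empty cells -> not full
  row 5: 2 empty cells -> not full
  row 6: 2 empty cells -> not full
  row 7: 2 empty cells -> not full
  row 8: 0 empty cells -> FULL (clear)
  row 9: 0 empty cells -> FULL (clear)
Total rows cleared: 3

Answer: 3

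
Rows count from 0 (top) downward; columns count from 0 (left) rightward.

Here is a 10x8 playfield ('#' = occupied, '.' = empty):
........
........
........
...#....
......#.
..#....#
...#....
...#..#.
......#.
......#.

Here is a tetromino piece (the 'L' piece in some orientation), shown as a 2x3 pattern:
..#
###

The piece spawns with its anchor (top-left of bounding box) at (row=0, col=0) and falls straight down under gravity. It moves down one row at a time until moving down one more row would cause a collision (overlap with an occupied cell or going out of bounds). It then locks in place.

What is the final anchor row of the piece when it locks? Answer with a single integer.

Answer: 3

Derivation:
Spawn at (row=0, col=0). Try each row:
  row 0: fits
  row 1: fits
  row 2: fits
  row 3: fits
  row 4: blocked -> lock at row 3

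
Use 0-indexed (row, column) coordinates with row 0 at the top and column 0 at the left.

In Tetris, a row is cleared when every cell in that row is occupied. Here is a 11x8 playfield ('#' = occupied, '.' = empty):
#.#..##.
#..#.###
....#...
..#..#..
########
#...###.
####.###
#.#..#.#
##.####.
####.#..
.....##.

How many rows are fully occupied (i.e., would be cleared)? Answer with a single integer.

Check each row:
  row 0: 4 empty cells -> not full
  row 1: 3 empty cells -> not full
  row 2: 7 empty cells -> not full
  row 3: 6 empty cells -> not full
  row 4: 0 empty cells -> FULL (clear)
  row 5: 4 empty cells -> not full
  row 6: 1 empty cell -> not full
  row 7: 4 empty cells -> not full
  row 8: 2 empty cells -> not full
  row 9: 3 empty cells -> not full
  row 10: 6 empty cells -> not full
Total rows cleared: 1

Answer: 1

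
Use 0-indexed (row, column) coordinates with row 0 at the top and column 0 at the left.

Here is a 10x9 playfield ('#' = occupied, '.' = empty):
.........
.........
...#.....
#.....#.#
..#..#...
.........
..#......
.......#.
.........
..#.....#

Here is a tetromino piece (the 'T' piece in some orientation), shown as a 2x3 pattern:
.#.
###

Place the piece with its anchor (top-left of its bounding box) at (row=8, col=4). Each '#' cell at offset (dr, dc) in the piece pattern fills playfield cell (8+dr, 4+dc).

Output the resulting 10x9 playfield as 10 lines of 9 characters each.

Fill (8+0,4+1) = (8,5)
Fill (8+1,4+0) = (9,4)
Fill (8+1,4+1) = (9,5)
Fill (8+1,4+2) = (9,6)

Answer: .........
.........
...#.....
#.....#.#
..#..#...
.........
..#......
.......#.
.....#...
..#.###.#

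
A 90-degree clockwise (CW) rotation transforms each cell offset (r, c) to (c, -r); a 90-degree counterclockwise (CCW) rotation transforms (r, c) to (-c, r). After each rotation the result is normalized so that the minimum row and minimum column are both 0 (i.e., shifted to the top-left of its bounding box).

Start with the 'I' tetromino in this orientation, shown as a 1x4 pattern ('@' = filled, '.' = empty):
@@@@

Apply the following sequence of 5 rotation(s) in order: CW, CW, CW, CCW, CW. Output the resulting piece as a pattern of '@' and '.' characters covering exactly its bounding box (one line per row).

Start:
@@@@
After rotation 1 (CW):
@
@
@
@
After rotation 2 (CW):
@@@@
After rotation 3 (CW):
@
@
@
@
After rotation 4 (CCW):
@@@@
After rotation 5 (CW):
@
@
@
@

Answer: @
@
@
@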